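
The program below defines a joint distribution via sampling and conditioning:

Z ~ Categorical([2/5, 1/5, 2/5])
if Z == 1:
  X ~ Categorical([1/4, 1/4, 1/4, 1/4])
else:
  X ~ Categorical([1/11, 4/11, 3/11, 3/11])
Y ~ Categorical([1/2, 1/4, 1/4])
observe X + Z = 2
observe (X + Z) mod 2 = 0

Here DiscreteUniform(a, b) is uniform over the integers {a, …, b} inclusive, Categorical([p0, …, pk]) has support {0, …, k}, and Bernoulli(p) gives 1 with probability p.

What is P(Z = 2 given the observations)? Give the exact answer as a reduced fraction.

Enumerate traces; 9 have nonzero weight after conditioning:
  (Z=0, X=2, Y=0) weight 3/55
  (Z=0, X=2, Y=1) weight 3/110
  (Z=0, X=2, Y=2) weight 3/110
  (Z=1, X=1, Y=0) weight 1/40
  (Z=1, X=1, Y=1) weight 1/80
  (Z=1, X=1, Y=2) weight 1/80
  (Z=2, X=0, Y=0) weight 1/55
  (Z=2, X=0, Y=1) weight 1/110
  … 1 more
Group by Z:
  weight(Z=0) = 6/55
  weight(Z=1) = 1/20
  weight(Z=2) = 2/55
Total weight = 6/55 + 1/20 + 2/55 = 43/220
P(Z=0 | obs) = 6/55 / 43/220 = 24/43
P(Z=1 | obs) = 1/20 / 43/220 = 11/43
P(Z=2 | obs) = 2/55 / 43/220 = 8/43

P(Z = 2 | obs) = 8/43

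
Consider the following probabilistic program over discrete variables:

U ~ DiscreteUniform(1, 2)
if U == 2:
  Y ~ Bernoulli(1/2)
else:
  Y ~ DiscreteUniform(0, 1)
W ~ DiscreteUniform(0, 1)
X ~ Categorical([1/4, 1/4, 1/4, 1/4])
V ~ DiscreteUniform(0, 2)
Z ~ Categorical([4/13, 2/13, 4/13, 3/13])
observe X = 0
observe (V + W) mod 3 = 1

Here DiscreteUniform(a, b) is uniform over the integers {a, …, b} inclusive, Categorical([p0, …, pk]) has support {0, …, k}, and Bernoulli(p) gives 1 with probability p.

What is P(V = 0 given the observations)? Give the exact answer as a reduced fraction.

P(V = 0 | obs) = 1/2

Enumerate traces; 32 have nonzero weight after conditioning:
  (U=1, Y=0, W=0, X=0, V=1, Z=0) weight 1/312
  (U=1, Y=0, W=0, X=0, V=1, Z=1) weight 1/624
  (U=1, Y=0, W=0, X=0, V=1, Z=2) weight 1/312
  (U=1, Y=0, W=0, X=0, V=1, Z=3) weight 1/416
  (U=1, Y=0, W=1, X=0, V=0, Z=0) weight 1/312
  (U=1, Y=0, W=1, X=0, V=0, Z=1) weight 1/624
  (U=1, Y=0, W=1, X=0, V=0, Z=2) weight 1/312
  (U=1, Y=0, W=1, X=0, V=0, Z=3) weight 1/416
  … 24 more
Group by V:
  weight(V=0) = 1/24
  weight(V=1) = 1/24
Total weight = 1/24 + 1/24 = 1/12
P(V=0 | obs) = 1/24 / 1/12 = 1/2
P(V=1 | obs) = 1/24 / 1/12 = 1/2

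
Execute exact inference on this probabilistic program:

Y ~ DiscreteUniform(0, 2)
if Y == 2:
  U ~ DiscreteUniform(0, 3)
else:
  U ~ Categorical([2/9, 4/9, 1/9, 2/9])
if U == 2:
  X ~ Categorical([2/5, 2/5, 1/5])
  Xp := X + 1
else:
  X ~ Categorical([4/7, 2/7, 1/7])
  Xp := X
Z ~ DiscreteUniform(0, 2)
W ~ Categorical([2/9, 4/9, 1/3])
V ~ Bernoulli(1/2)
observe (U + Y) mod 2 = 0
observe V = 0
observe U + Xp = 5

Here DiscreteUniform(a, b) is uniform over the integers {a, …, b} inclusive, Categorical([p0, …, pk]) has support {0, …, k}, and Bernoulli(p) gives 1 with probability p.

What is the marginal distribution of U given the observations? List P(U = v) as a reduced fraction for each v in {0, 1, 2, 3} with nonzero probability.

P(U=2) = 91/131, P(U=3) = 40/131

Enumerate traces; 27 have nonzero weight after conditioning:
  (Y=0, U=2, X=2, Z=0, W=0, V=0) weight 1/3645
  (Y=0, U=2, X=2, Z=0, W=1, V=0) weight 2/3645
  (Y=0, U=2, X=2, Z=0, W=2, V=0) weight 1/2430
  (Y=0, U=2, X=2, Z=1, W=0, V=0) weight 1/3645
  (Y=0, U=2, X=2, Z=1, W=1, V=0) weight 2/3645
  (Y=0, U=2, X=2, Z=1, W=2, V=0) weight 1/2430
  (Y=0, U=2, X=2, Z=2, W=0, V=0) weight 1/3645
  (Y=0, U=2, X=2, Z=2, W=1, V=0) weight 2/3645
  (Y=1, U=3, X=2, Z=0, W=0, V=0) weight 2/5103
  … 18 more
Group by U:
  weight(U=2) = 13/1080
  weight(U=3) = 1/189
Total weight = 13/1080 + 1/189 = 131/7560
P(U=2 | obs) = 13/1080 / 131/7560 = 91/131
P(U=3 | obs) = 1/189 / 131/7560 = 40/131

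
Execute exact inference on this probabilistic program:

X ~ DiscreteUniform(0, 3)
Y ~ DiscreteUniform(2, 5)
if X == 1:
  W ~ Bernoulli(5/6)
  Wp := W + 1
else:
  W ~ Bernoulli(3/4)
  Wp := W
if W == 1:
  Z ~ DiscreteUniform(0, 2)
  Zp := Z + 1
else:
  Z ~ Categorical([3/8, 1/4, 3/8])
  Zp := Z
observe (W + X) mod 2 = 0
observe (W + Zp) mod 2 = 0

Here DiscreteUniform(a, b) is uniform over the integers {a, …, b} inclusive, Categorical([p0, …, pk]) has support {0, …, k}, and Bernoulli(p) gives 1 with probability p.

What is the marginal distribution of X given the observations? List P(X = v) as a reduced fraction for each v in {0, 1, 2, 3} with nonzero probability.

Enumerate traces; 32 have nonzero weight after conditioning:
  (X=0, Y=2, W=0, Z=0) weight 3/512
  (X=0, Y=2, W=0, Z=2) weight 3/512
  (X=0, Y=3, W=0, Z=0) weight 3/512
  (X=0, Y=3, W=0, Z=2) weight 3/512
  (X=0, Y=4, W=0, Z=0) weight 3/512
  (X=0, Y=4, W=0, Z=2) weight 3/512
  (X=0, Y=5, W=0, Z=0) weight 3/512
  (X=0, Y=5, W=0, Z=2) weight 3/512
  (X=1, Y=2, W=1, Z=0) weight 5/288
  (X=2, Y=2, W=0, Z=0) weight 3/512
  … 22 more
Group by X:
  weight(X=0) = 3/64
  weight(X=1) = 5/36
  weight(X=2) = 3/64
  weight(X=3) = 1/8
Total weight = 3/64 + 5/36 + 3/64 + 1/8 = 103/288
P(X=0 | obs) = 3/64 / 103/288 = 27/206
P(X=1 | obs) = 5/36 / 103/288 = 40/103
P(X=2 | obs) = 3/64 / 103/288 = 27/206
P(X=3 | obs) = 1/8 / 103/288 = 36/103

P(X=0) = 27/206, P(X=1) = 40/103, P(X=2) = 27/206, P(X=3) = 36/103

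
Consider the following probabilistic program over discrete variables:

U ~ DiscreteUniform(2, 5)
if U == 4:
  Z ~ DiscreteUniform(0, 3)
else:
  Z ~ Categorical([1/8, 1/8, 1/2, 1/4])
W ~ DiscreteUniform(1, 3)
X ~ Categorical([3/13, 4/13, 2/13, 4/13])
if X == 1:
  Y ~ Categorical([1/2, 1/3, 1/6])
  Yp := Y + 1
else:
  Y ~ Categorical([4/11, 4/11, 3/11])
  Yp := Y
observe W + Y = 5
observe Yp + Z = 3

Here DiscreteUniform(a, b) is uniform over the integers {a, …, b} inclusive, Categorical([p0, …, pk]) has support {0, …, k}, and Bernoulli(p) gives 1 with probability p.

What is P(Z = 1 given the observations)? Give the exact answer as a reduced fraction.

P(Z = 1 | obs) = 81/103

Enumerate traces; 16 have nonzero weight after conditioning:
  (U=2, Z=0, W=3, X=1, Y=2) weight 1/1872
  (U=2, Z=1, W=3, X=0, Y=2) weight 3/4576
  (U=2, Z=1, W=3, X=2, Y=2) weight 1/2288
  (U=2, Z=1, W=3, X=3, Y=2) weight 1/1144
  (U=3, Z=0, W=3, X=1, Y=2) weight 1/1872
  (U=3, Z=1, W=3, X=0, Y=2) weight 3/4576
  (U=3, Z=1, W=3, X=2, Y=2) weight 1/2288
  (U=3, Z=1, W=3, X=3, Y=2) weight 1/1144
  … 8 more
Group by Z:
  weight(Z=0) = 5/1872
  weight(Z=1) = 45/4576
Total weight = 5/1872 + 45/4576 = 515/41184
P(Z=0 | obs) = 5/1872 / 515/41184 = 22/103
P(Z=1 | obs) = 45/4576 / 515/41184 = 81/103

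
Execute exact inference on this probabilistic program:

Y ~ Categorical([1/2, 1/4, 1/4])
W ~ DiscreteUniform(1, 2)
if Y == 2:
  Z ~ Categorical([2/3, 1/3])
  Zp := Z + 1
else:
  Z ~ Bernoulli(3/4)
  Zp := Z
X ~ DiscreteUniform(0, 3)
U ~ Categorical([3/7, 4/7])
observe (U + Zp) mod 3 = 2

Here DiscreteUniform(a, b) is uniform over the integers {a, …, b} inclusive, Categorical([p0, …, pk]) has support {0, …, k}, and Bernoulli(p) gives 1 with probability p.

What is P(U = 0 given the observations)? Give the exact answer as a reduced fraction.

P(U = 0 | obs) = 3/38

Enumerate traces; 32 have nonzero weight after conditioning:
  (Y=0, W=1, Z=1, X=0, U=1) weight 3/112
  (Y=0, W=1, Z=1, X=1, U=1) weight 3/112
  (Y=0, W=1, Z=1, X=2, U=1) weight 3/112
  (Y=0, W=1, Z=1, X=3, U=1) weight 3/112
  (Y=0, W=2, Z=1, X=0, U=1) weight 3/112
  (Y=0, W=2, Z=1, X=1, U=1) weight 3/112
  (Y=0, W=2, Z=1, X=2, U=1) weight 3/112
  (Y=0, W=2, Z=1, X=3, U=1) weight 3/112
  (Y=2, W=1, Z=1, X=0, U=0) weight 1/224
  … 23 more
Group by U:
  weight(U=0) = 1/28
  weight(U=1) = 5/12
Total weight = 1/28 + 5/12 = 19/42
P(U=0 | obs) = 1/28 / 19/42 = 3/38
P(U=1 | obs) = 5/12 / 19/42 = 35/38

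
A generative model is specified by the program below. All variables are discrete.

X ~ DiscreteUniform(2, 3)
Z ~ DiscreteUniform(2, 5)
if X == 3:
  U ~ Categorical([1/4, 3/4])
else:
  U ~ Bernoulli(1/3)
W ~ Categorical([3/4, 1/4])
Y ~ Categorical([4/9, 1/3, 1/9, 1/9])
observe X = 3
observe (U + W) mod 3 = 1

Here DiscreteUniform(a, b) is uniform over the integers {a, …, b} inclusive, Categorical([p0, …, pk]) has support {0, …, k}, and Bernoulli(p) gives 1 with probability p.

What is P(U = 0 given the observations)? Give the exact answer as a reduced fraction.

Enumerate traces; 32 have nonzero weight after conditioning:
  (X=3, Z=2, U=0, W=1, Y=0) weight 1/288
  (X=3, Z=2, U=0, W=1, Y=1) weight 1/384
  (X=3, Z=2, U=0, W=1, Y=2) weight 1/1152
  (X=3, Z=2, U=0, W=1, Y=3) weight 1/1152
  (X=3, Z=2, U=1, W=0, Y=0) weight 1/32
  (X=3, Z=2, U=1, W=0, Y=1) weight 3/128
  (X=3, Z=2, U=1, W=0, Y=2) weight 1/128
  (X=3, Z=2, U=1, W=0, Y=3) weight 1/128
  … 24 more
Group by U:
  weight(U=0) = 1/32
  weight(U=1) = 9/32
Total weight = 1/32 + 9/32 = 5/16
P(U=0 | obs) = 1/32 / 5/16 = 1/10
P(U=1 | obs) = 9/32 / 5/16 = 9/10

P(U = 0 | obs) = 1/10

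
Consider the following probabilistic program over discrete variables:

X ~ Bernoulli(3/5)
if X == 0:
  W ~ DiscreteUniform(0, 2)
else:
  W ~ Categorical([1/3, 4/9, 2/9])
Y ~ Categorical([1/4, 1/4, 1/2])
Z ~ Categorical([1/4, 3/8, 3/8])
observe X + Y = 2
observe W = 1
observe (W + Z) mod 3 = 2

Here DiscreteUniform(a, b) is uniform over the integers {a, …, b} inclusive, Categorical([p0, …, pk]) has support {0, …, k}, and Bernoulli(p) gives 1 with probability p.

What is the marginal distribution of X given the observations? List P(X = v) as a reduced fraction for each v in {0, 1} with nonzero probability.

Enumerate traces; 2 have nonzero weight after conditioning:
  (X=0, W=1, Y=2, Z=1) weight 1/40
  (X=1, W=1, Y=1, Z=1) weight 1/40
Group by X:
  weight(X=0) = 1/40
  weight(X=1) = 1/40
Total weight = 1/40 + 1/40 = 1/20
P(X=0 | obs) = 1/40 / 1/20 = 1/2
P(X=1 | obs) = 1/40 / 1/20 = 1/2

P(X=0) = 1/2, P(X=1) = 1/2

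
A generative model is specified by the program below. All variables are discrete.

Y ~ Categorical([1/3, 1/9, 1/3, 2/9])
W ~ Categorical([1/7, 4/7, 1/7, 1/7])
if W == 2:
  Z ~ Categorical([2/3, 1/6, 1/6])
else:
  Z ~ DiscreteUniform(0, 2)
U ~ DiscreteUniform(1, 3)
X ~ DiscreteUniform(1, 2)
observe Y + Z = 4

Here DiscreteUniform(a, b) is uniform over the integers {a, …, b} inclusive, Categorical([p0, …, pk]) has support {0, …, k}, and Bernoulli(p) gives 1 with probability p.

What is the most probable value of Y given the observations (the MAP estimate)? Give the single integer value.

Enumerate traces; 48 have nonzero weight after conditioning:
  (Y=2, W=0, Z=2, U=1, X=1) weight 1/378
  (Y=2, W=0, Z=2, U=1, X=2) weight 1/378
  (Y=2, W=0, Z=2, U=2, X=1) weight 1/378
  (Y=2, W=0, Z=2, U=2, X=2) weight 1/378
  (Y=2, W=0, Z=2, U=3, X=1) weight 1/378
  (Y=2, W=0, Z=2, U=3, X=2) weight 1/378
  (Y=2, W=1, Z=2, U=1, X=1) weight 2/189
  (Y=2, W=1, Z=2, U=1, X=2) weight 2/189
  (Y=3, W=0, Z=1, U=1, X=1) weight 1/567
  … 39 more
Group by Y:
  weight(Y=2) = 13/126
  weight(Y=3) = 13/189
Total weight = 13/126 + 13/189 = 65/378
P(Y=2 | obs) = 13/126 / 65/378 = 3/5
P(Y=3 | obs) = 13/189 / 65/378 = 2/5
argmax = 2

argmax_v P(Y = v | obs) = 2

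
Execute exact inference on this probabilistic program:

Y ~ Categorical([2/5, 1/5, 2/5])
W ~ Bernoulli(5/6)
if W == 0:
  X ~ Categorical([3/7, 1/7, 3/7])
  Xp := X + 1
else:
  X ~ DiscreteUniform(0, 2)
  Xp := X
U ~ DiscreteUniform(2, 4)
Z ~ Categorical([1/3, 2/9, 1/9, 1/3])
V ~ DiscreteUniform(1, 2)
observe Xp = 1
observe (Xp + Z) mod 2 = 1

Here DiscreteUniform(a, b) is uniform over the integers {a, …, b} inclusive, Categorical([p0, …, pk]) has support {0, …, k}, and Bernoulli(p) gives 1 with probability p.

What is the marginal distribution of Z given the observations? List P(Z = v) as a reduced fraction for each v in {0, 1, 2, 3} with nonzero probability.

P(Z=0) = 3/4, P(Z=2) = 1/4

Enumerate traces; 72 have nonzero weight after conditioning:
  (Y=0, W=0, X=0, U=2, Z=0, V=1) weight 1/630
  (Y=0, W=0, X=0, U=2, Z=0, V=2) weight 1/630
  (Y=0, W=0, X=0, U=2, Z=2, V=1) weight 1/1890
  (Y=0, W=0, X=0, U=2, Z=2, V=2) weight 1/1890
  (Y=0, W=0, X=0, U=3, Z=0, V=1) weight 1/630
  (Y=0, W=0, X=0, U=3, Z=0, V=2) weight 1/630
  (Y=0, W=0, X=0, U=3, Z=2, V=1) weight 1/1890
  (Y=0, W=0, X=0, U=3, Z=2, V=2) weight 1/1890
  … 64 more
Group by Z:
  weight(Z=0) = 22/189
  weight(Z=2) = 22/567
Total weight = 22/189 + 22/567 = 88/567
P(Z=0 | obs) = 22/189 / 88/567 = 3/4
P(Z=2 | obs) = 22/567 / 88/567 = 1/4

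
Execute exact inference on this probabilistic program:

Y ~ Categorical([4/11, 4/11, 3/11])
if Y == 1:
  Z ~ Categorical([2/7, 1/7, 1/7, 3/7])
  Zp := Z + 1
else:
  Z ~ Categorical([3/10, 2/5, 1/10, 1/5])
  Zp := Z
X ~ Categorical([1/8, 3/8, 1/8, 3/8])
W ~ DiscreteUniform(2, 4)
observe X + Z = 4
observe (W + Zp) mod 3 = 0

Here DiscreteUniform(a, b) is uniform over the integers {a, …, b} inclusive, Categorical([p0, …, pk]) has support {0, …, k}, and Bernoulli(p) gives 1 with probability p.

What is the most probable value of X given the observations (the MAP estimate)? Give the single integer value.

argmax_v P(X = v | obs) = 3

Enumerate traces; 9 have nonzero weight after conditioning:
  (Y=0, Z=1, X=3, W=2) weight 1/55
  (Y=0, Z=2, X=2, W=4) weight 1/660
  (Y=0, Z=3, X=1, W=3) weight 1/110
  (Y=1, Z=1, X=3, W=4) weight 1/154
  (Y=1, Z=2, X=2, W=3) weight 1/462
  (Y=1, Z=3, X=1, W=2) weight 3/154
  (Y=2, Z=1, X=3, W=2) weight 3/220
  (Y=2, Z=2, X=2, W=4) weight 1/880
  … 1 more
Group by X:
  weight(X=1) = 109/3080
  weight(X=2) = 89/18480
  weight(X=3) = 59/1540
Total weight = 109/3080 + 89/18480 + 59/1540 = 1451/18480
P(X=1 | obs) = 109/3080 / 1451/18480 = 654/1451
P(X=2 | obs) = 89/18480 / 1451/18480 = 89/1451
P(X=3 | obs) = 59/1540 / 1451/18480 = 708/1451
argmax = 3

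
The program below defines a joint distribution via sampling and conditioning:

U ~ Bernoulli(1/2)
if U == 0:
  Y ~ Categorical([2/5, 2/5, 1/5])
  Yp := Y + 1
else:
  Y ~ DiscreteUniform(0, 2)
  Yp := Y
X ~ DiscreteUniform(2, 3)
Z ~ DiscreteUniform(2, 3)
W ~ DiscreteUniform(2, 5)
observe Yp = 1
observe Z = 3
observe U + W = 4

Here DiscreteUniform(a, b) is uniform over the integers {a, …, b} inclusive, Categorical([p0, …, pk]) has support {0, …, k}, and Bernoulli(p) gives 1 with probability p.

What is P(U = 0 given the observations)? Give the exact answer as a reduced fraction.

P(U = 0 | obs) = 6/11

Enumerate traces; 4 have nonzero weight after conditioning:
  (U=0, Y=0, X=2, Z=3, W=4) weight 1/80
  (U=0, Y=0, X=3, Z=3, W=4) weight 1/80
  (U=1, Y=1, X=2, Z=3, W=3) weight 1/96
  (U=1, Y=1, X=3, Z=3, W=3) weight 1/96
Group by U:
  weight(U=0) = 1/40
  weight(U=1) = 1/48
Total weight = 1/40 + 1/48 = 11/240
P(U=0 | obs) = 1/40 / 11/240 = 6/11
P(U=1 | obs) = 1/48 / 11/240 = 5/11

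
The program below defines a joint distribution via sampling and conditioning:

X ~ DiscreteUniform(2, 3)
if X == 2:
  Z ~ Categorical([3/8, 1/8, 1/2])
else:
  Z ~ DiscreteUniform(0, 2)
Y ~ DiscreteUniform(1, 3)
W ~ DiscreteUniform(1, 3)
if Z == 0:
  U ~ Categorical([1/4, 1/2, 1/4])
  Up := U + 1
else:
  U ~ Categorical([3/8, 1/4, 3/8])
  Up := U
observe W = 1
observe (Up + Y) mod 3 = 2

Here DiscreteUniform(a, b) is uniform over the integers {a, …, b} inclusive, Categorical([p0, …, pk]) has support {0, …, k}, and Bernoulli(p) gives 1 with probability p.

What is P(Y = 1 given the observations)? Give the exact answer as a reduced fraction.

Enumerate traces; 18 have nonzero weight after conditioning:
  (X=2, Z=0, Y=1, W=1, U=0) weight 1/192
  (X=2, Z=0, Y=2, W=1, U=2) weight 1/192
  (X=2, Z=0, Y=3, W=1, U=1) weight 1/96
  (X=2, Z=1, Y=1, W=1, U=1) weight 1/576
  (X=2, Z=1, Y=2, W=1, U=0) weight 1/384
  (X=2, Z=1, Y=3, W=1, U=2) weight 1/384
  (X=2, Z=2, Y=1, W=1, U=1) weight 1/144
  (X=2, Z=2, Y=2, W=1, U=0) weight 1/96
  … 10 more
Group by Y:
  weight(Y=1) = 1/36
  weight(Y=2) = 127/3456
  weight(Y=3) = 161/3456
Total weight = 1/36 + 127/3456 + 161/3456 = 1/9
P(Y=1 | obs) = 1/36 / 1/9 = 1/4
P(Y=2 | obs) = 127/3456 / 1/9 = 127/384
P(Y=3 | obs) = 161/3456 / 1/9 = 161/384

P(Y = 1 | obs) = 1/4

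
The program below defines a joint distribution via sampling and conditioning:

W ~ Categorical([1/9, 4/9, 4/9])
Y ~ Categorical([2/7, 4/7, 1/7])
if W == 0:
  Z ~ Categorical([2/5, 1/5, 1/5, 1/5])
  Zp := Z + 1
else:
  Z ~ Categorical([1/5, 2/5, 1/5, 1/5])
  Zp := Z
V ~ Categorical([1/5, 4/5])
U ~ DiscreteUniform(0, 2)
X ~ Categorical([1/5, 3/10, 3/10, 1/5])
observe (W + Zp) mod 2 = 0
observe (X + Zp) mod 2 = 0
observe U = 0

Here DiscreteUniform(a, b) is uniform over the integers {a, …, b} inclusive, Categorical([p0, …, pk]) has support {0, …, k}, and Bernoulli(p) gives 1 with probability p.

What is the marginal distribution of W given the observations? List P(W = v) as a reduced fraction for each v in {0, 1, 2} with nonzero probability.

P(W=0) = 1/11, P(W=1) = 6/11, P(W=2) = 4/11

Enumerate traces; 72 have nonzero weight after conditioning:
  (W=0, Y=0, Z=1, V=0, U=0, X=0) weight 2/23625
  (W=0, Y=0, Z=1, V=0, U=0, X=2) weight 1/7875
  (W=0, Y=0, Z=1, V=1, U=0, X=0) weight 8/23625
  (W=0, Y=0, Z=1, V=1, U=0, X=2) weight 4/7875
  (W=0, Y=0, Z=3, V=0, U=0, X=0) weight 2/23625
  (W=0, Y=0, Z=3, V=0, U=0, X=2) weight 1/7875
  (W=0, Y=0, Z=3, V=1, U=0, X=0) weight 8/23625
  (W=0, Y=0, Z=3, V=1, U=0, X=2) weight 4/7875
  (W=1, Y=0, Z=1, V=0, U=0, X=1) weight 8/7875
  (W=2, Y=0, Z=0, V=0, U=0, X=0) weight 8/23625
  … 62 more
Group by W:
  weight(W=0) = 1/135
  weight(W=1) = 2/45
  weight(W=2) = 4/135
Total weight = 1/135 + 2/45 + 4/135 = 11/135
P(W=0 | obs) = 1/135 / 11/135 = 1/11
P(W=1 | obs) = 2/45 / 11/135 = 6/11
P(W=2 | obs) = 4/135 / 11/135 = 4/11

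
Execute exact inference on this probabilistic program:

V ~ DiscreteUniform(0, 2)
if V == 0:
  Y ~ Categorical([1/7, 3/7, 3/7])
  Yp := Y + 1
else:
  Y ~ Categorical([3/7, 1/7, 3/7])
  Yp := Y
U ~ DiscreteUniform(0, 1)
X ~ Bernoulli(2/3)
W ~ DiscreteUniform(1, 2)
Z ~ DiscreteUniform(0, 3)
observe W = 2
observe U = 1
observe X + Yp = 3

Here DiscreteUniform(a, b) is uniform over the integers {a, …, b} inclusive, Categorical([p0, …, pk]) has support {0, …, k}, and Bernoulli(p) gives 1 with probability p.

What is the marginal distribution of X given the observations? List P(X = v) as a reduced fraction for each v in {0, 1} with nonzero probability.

P(X=0) = 1/7, P(X=1) = 6/7

Enumerate traces; 16 have nonzero weight after conditioning:
  (V=0, Y=1, U=1, X=1, W=2, Z=0) weight 1/168
  (V=0, Y=1, U=1, X=1, W=2, Z=1) weight 1/168
  (V=0, Y=1, U=1, X=1, W=2, Z=2) weight 1/168
  (V=0, Y=1, U=1, X=1, W=2, Z=3) weight 1/168
  (V=0, Y=2, U=1, X=0, W=2, Z=0) weight 1/336
  (V=0, Y=2, U=1, X=0, W=2, Z=1) weight 1/336
  (V=0, Y=2, U=1, X=0, W=2, Z=2) weight 1/336
  (V=0, Y=2, U=1, X=0, W=2, Z=3) weight 1/336
  … 8 more
Group by X:
  weight(X=0) = 1/84
  weight(X=1) = 1/14
Total weight = 1/84 + 1/14 = 1/12
P(X=0 | obs) = 1/84 / 1/12 = 1/7
P(X=1 | obs) = 1/14 / 1/12 = 6/7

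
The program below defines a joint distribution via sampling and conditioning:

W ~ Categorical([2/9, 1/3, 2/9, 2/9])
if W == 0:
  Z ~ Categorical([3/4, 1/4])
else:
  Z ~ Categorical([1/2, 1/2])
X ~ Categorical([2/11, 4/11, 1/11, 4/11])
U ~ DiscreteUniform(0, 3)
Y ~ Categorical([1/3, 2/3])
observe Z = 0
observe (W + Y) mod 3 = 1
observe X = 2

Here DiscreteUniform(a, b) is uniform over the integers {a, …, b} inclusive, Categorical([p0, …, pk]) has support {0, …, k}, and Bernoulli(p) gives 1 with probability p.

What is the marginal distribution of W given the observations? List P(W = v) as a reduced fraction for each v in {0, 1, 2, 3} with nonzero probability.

P(W=0) = 6/13, P(W=1) = 3/13, P(W=3) = 4/13

Enumerate traces; 12 have nonzero weight after conditioning:
  (W=0, Z=0, X=2, U=0, Y=1) weight 1/396
  (W=0, Z=0, X=2, U=1, Y=1) weight 1/396
  (W=0, Z=0, X=2, U=2, Y=1) weight 1/396
  (W=0, Z=0, X=2, U=3, Y=1) weight 1/396
  (W=1, Z=0, X=2, U=0, Y=0) weight 1/792
  (W=1, Z=0, X=2, U=1, Y=0) weight 1/792
  (W=1, Z=0, X=2, U=2, Y=0) weight 1/792
  (W=1, Z=0, X=2, U=3, Y=0) weight 1/792
  (W=3, Z=0, X=2, U=0, Y=1) weight 1/594
  … 3 more
Group by W:
  weight(W=0) = 1/99
  weight(W=1) = 1/198
  weight(W=3) = 2/297
Total weight = 1/99 + 1/198 + 2/297 = 13/594
P(W=0 | obs) = 1/99 / 13/594 = 6/13
P(W=1 | obs) = 1/198 / 13/594 = 3/13
P(W=3 | obs) = 2/297 / 13/594 = 4/13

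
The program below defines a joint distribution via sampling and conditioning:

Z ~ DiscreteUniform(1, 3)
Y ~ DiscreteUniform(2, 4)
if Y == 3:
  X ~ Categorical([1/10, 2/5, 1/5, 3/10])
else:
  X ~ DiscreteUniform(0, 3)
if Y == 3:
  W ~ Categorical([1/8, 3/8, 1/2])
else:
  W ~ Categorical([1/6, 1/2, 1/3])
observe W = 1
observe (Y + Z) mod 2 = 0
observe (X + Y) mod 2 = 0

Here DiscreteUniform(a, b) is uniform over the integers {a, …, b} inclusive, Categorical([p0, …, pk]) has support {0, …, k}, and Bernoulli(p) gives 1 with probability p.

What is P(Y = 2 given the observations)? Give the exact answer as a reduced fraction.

P(Y = 2 | obs) = 10/41

Enumerate traces; 8 have nonzero weight after conditioning:
  (Z=1, Y=3, X=1, W=1) weight 1/60
  (Z=1, Y=3, X=3, W=1) weight 1/80
  (Z=2, Y=2, X=0, W=1) weight 1/72
  (Z=2, Y=2, X=2, W=1) weight 1/72
  (Z=2, Y=4, X=0, W=1) weight 1/72
  (Z=2, Y=4, X=2, W=1) weight 1/72
  (Z=3, Y=3, X=1, W=1) weight 1/60
  (Z=3, Y=3, X=3, W=1) weight 1/80
Group by Y:
  weight(Y=2) = 1/36
  weight(Y=3) = 7/120
  weight(Y=4) = 1/36
Total weight = 1/36 + 7/120 + 1/36 = 41/360
P(Y=2 | obs) = 1/36 / 41/360 = 10/41
P(Y=3 | obs) = 7/120 / 41/360 = 21/41
P(Y=4 | obs) = 1/36 / 41/360 = 10/41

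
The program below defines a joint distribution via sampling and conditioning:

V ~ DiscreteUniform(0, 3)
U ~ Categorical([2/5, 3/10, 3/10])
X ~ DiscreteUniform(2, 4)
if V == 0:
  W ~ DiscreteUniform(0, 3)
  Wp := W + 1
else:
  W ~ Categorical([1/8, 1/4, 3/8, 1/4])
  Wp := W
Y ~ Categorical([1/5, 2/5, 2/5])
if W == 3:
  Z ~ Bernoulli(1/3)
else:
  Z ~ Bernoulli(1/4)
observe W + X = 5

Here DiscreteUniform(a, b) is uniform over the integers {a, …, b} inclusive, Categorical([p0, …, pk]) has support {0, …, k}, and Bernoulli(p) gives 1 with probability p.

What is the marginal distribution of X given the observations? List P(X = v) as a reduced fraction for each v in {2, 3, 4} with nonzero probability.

Enumerate traces; 216 have nonzero weight after conditioning:
  (V=0, U=0, X=2, W=3, Y=0, Z=0) weight 1/900
  (V=0, U=0, X=2, W=3, Y=0, Z=1) weight 1/1800
  (V=0, U=0, X=2, W=3, Y=1, Z=0) weight 1/450
  (V=0, U=0, X=2, W=3, Y=1, Z=1) weight 1/900
  (V=0, U=0, X=2, W=3, Y=2, Z=0) weight 1/450
  (V=0, U=0, X=2, W=3, Y=2, Z=1) weight 1/900
  (V=0, U=0, X=3, W=2, Y=0, Z=0) weight 1/800
  (V=0, U=0, X=3, W=2, Y=0, Z=1) weight 1/2400
  (V=0, U=0, X=4, W=1, Y=0, Z=0) weight 1/800
  … 207 more
Group by X:
  weight(X=2) = 1/12
  weight(X=3) = 11/96
  weight(X=4) = 1/12
Total weight = 1/12 + 11/96 + 1/12 = 9/32
P(X=2 | obs) = 1/12 / 9/32 = 8/27
P(X=3 | obs) = 11/96 / 9/32 = 11/27
P(X=4 | obs) = 1/12 / 9/32 = 8/27

P(X=2) = 8/27, P(X=3) = 11/27, P(X=4) = 8/27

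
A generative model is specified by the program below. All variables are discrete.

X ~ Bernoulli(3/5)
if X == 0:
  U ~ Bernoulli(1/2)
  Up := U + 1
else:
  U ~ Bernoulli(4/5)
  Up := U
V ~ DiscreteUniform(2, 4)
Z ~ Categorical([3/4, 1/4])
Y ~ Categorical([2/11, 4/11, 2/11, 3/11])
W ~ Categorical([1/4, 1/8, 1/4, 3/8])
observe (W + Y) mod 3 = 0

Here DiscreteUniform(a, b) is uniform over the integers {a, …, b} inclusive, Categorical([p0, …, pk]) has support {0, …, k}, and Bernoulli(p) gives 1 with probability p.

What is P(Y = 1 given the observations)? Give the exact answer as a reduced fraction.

Enumerate traces; 144 have nonzero weight after conditioning:
  (X=0, U=0, V=2, Z=0, Y=0, W=0) weight 1/440
  (X=0, U=0, V=2, Z=0, Y=0, W=3) weight 3/880
  (X=0, U=0, V=2, Z=0, Y=1, W=2) weight 1/220
  (X=0, U=0, V=2, Z=0, Y=2, W=1) weight 1/880
  (X=0, U=0, V=2, Z=0, Y=3, W=0) weight 3/880
  (X=0, U=0, V=2, Z=0, Y=3, W=3) weight 9/1760
  (X=0, U=0, V=2, Z=1, Y=0, W=0) weight 1/1320
  (X=0, U=0, V=2, Z=1, Y=0, W=3) weight 1/880
  … 136 more
Group by Y:
  weight(Y=0) = 5/44
  weight(Y=1) = 1/11
  weight(Y=2) = 1/44
  weight(Y=3) = 15/88
Total weight = 5/44 + 1/11 + 1/44 + 15/88 = 35/88
P(Y=0 | obs) = 5/44 / 35/88 = 2/7
P(Y=1 | obs) = 1/11 / 35/88 = 8/35
P(Y=2 | obs) = 1/44 / 35/88 = 2/35
P(Y=3 | obs) = 15/88 / 35/88 = 3/7

P(Y = 1 | obs) = 8/35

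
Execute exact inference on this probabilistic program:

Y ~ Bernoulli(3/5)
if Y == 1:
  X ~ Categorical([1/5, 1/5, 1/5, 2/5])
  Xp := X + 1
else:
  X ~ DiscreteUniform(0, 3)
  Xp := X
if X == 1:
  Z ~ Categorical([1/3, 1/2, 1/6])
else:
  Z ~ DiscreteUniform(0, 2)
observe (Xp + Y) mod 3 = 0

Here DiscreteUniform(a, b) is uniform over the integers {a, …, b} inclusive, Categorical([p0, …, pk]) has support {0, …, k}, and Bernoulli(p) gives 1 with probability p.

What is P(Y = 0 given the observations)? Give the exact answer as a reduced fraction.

P(Y = 0 | obs) = 5/8

Enumerate traces; 9 have nonzero weight after conditioning:
  (Y=0, X=0, Z=0) weight 1/30
  (Y=0, X=0, Z=1) weight 1/30
  (Y=0, X=0, Z=2) weight 1/30
  (Y=0, X=3, Z=0) weight 1/30
  (Y=0, X=3, Z=1) weight 1/30
  (Y=0, X=3, Z=2) weight 1/30
  (Y=1, X=1, Z=0) weight 1/25
  (Y=1, X=1, Z=1) weight 3/50
  … 1 more
Group by Y:
  weight(Y=0) = 1/5
  weight(Y=1) = 3/25
Total weight = 1/5 + 3/25 = 8/25
P(Y=0 | obs) = 1/5 / 8/25 = 5/8
P(Y=1 | obs) = 3/25 / 8/25 = 3/8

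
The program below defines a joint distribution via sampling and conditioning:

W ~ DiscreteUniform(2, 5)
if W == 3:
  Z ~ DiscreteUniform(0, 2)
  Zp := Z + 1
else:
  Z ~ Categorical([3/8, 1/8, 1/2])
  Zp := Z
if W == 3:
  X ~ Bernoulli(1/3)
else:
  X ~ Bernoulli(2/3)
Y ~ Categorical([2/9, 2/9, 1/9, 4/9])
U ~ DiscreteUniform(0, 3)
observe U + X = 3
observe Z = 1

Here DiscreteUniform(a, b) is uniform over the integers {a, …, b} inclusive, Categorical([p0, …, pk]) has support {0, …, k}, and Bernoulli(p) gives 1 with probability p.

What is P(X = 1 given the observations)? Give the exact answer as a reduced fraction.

P(X = 1 | obs) = 26/51

Enumerate traces; 32 have nonzero weight after conditioning:
  (W=2, Z=1, X=0, Y=0, U=3) weight 1/1728
  (W=2, Z=1, X=0, Y=1, U=3) weight 1/1728
  (W=2, Z=1, X=0, Y=2, U=3) weight 1/3456
  (W=2, Z=1, X=0, Y=3, U=3) weight 1/864
  (W=2, Z=1, X=1, Y=0, U=2) weight 1/864
  (W=2, Z=1, X=1, Y=1, U=2) weight 1/864
  (W=2, Z=1, X=1, Y=2, U=2) weight 1/1728
  (W=2, Z=1, X=1, Y=3, U=2) weight 1/432
  … 24 more
Group by X:
  weight(X=0) = 25/1152
  weight(X=1) = 13/576
Total weight = 25/1152 + 13/576 = 17/384
P(X=0 | obs) = 25/1152 / 17/384 = 25/51
P(X=1 | obs) = 13/576 / 17/384 = 26/51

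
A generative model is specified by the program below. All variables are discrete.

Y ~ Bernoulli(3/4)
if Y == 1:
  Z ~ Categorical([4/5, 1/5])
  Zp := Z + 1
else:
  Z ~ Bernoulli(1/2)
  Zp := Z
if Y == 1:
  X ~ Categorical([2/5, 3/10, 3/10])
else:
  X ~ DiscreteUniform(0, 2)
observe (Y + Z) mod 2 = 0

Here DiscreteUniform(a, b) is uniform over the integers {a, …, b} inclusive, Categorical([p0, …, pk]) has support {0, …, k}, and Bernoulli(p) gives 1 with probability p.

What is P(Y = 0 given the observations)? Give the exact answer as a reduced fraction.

Enumerate traces; 6 have nonzero weight after conditioning:
  (Y=0, Z=0, X=0) weight 1/24
  (Y=0, Z=0, X=1) weight 1/24
  (Y=0, Z=0, X=2) weight 1/24
  (Y=1, Z=1, X=0) weight 3/50
  (Y=1, Z=1, X=1) weight 9/200
  (Y=1, Z=1, X=2) weight 9/200
Group by Y:
  weight(Y=0) = 1/8
  weight(Y=1) = 3/20
Total weight = 1/8 + 3/20 = 11/40
P(Y=0 | obs) = 1/8 / 11/40 = 5/11
P(Y=1 | obs) = 3/20 / 11/40 = 6/11

P(Y = 0 | obs) = 5/11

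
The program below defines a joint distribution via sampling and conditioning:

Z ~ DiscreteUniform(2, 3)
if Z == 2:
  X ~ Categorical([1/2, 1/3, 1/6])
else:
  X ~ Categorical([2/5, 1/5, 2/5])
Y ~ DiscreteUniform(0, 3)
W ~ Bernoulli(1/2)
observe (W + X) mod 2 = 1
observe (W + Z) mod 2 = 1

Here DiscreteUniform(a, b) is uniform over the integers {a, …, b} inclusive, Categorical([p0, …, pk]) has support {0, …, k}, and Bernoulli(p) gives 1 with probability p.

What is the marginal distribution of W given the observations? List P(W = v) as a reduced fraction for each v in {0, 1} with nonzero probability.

P(W=0) = 3/13, P(W=1) = 10/13

Enumerate traces; 12 have nonzero weight after conditioning:
  (Z=2, X=0, Y=0, W=1) weight 1/32
  (Z=2, X=0, Y=1, W=1) weight 1/32
  (Z=2, X=0, Y=2, W=1) weight 1/32
  (Z=2, X=0, Y=3, W=1) weight 1/32
  (Z=2, X=2, Y=0, W=1) weight 1/96
  (Z=2, X=2, Y=1, W=1) weight 1/96
  (Z=2, X=2, Y=2, W=1) weight 1/96
  (Z=2, X=2, Y=3, W=1) weight 1/96
  (Z=3, X=1, Y=0, W=0) weight 1/80
  … 3 more
Group by W:
  weight(W=0) = 1/20
  weight(W=1) = 1/6
Total weight = 1/20 + 1/6 = 13/60
P(W=0 | obs) = 1/20 / 13/60 = 3/13
P(W=1 | obs) = 1/6 / 13/60 = 10/13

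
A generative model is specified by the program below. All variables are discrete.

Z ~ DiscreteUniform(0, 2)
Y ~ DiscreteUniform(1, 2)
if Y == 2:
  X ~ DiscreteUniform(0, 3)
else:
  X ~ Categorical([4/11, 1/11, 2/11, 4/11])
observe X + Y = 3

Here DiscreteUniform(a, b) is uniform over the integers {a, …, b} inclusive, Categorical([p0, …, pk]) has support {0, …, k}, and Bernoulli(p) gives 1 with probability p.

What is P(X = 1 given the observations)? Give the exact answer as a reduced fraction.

P(X = 1 | obs) = 11/19

Enumerate traces; 6 have nonzero weight after conditioning:
  (Z=0, Y=1, X=2) weight 1/33
  (Z=0, Y=2, X=1) weight 1/24
  (Z=1, Y=1, X=2) weight 1/33
  (Z=1, Y=2, X=1) weight 1/24
  (Z=2, Y=1, X=2) weight 1/33
  (Z=2, Y=2, X=1) weight 1/24
Group by X:
  weight(X=1) = 1/8
  weight(X=2) = 1/11
Total weight = 1/8 + 1/11 = 19/88
P(X=1 | obs) = 1/8 / 19/88 = 11/19
P(X=2 | obs) = 1/11 / 19/88 = 8/19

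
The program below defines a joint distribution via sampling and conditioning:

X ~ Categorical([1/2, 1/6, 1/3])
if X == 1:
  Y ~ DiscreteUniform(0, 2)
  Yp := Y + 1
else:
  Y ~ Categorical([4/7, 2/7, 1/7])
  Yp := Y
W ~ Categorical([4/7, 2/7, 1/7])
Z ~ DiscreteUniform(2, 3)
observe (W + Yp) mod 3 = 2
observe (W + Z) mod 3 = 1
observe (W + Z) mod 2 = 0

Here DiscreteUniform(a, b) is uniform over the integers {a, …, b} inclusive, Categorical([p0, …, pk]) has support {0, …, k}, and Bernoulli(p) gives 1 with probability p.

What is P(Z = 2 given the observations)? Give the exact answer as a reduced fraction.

P(Z = 2 | obs) = 67/141

Enumerate traces; 6 have nonzero weight after conditioning:
  (X=0, Y=0, W=2, Z=2) weight 1/49
  (X=0, Y=1, W=1, Z=3) weight 1/49
  (X=1, Y=0, W=1, Z=3) weight 1/126
  (X=1, Y=2, W=2, Z=2) weight 1/252
  (X=2, Y=0, W=2, Z=2) weight 2/147
  (X=2, Y=1, W=1, Z=3) weight 2/147
Group by Z:
  weight(Z=2) = 67/1764
  weight(Z=3) = 37/882
Total weight = 67/1764 + 37/882 = 47/588
P(Z=2 | obs) = 67/1764 / 47/588 = 67/141
P(Z=3 | obs) = 37/882 / 47/588 = 74/141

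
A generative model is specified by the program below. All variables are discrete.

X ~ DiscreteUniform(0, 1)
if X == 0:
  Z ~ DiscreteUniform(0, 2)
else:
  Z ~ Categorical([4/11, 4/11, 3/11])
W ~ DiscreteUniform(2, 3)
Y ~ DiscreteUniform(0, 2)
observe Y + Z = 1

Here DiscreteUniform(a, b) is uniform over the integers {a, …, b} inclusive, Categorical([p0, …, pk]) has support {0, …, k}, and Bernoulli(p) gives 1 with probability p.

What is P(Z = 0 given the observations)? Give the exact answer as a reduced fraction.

Enumerate traces; 8 have nonzero weight after conditioning:
  (X=0, Z=0, W=2, Y=1) weight 1/36
  (X=0, Z=0, W=3, Y=1) weight 1/36
  (X=0, Z=1, W=2, Y=0) weight 1/36
  (X=0, Z=1, W=3, Y=0) weight 1/36
  (X=1, Z=0, W=2, Y=1) weight 1/33
  (X=1, Z=0, W=3, Y=1) weight 1/33
  (X=1, Z=1, W=2, Y=0) weight 1/33
  (X=1, Z=1, W=3, Y=0) weight 1/33
Group by Z:
  weight(Z=0) = 23/198
  weight(Z=1) = 23/198
Total weight = 23/198 + 23/198 = 23/99
P(Z=0 | obs) = 23/198 / 23/99 = 1/2
P(Z=1 | obs) = 23/198 / 23/99 = 1/2

P(Z = 0 | obs) = 1/2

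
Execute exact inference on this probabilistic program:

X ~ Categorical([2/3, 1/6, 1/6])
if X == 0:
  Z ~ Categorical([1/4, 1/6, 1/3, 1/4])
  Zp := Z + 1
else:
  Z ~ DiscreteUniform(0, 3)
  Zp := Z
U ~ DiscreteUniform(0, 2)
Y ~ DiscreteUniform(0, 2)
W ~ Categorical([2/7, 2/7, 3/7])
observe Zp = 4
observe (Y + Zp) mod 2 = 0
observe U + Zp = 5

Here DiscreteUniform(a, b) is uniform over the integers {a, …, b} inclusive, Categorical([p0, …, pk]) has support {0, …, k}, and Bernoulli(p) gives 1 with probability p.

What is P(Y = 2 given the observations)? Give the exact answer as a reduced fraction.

Enumerate traces; 6 have nonzero weight after conditioning:
  (X=0, Z=3, U=1, Y=0, W=0) weight 1/189
  (X=0, Z=3, U=1, Y=0, W=1) weight 1/189
  (X=0, Z=3, U=1, Y=0, W=2) weight 1/126
  (X=0, Z=3, U=1, Y=2, W=0) weight 1/189
  (X=0, Z=3, U=1, Y=2, W=1) weight 1/189
  (X=0, Z=3, U=1, Y=2, W=2) weight 1/126
Group by Y:
  weight(Y=0) = 1/54
  weight(Y=2) = 1/54
Total weight = 1/54 + 1/54 = 1/27
P(Y=0 | obs) = 1/54 / 1/27 = 1/2
P(Y=2 | obs) = 1/54 / 1/27 = 1/2

P(Y = 2 | obs) = 1/2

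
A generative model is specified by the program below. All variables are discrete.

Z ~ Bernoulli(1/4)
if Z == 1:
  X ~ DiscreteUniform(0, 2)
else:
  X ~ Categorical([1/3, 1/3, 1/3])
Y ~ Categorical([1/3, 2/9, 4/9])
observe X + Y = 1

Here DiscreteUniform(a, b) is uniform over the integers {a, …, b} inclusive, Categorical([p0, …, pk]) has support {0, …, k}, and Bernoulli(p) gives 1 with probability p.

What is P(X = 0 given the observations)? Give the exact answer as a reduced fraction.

Enumerate traces; 4 have nonzero weight after conditioning:
  (Z=0, X=0, Y=1) weight 1/18
  (Z=0, X=1, Y=0) weight 1/12
  (Z=1, X=0, Y=1) weight 1/54
  (Z=1, X=1, Y=0) weight 1/36
Group by X:
  weight(X=0) = 2/27
  weight(X=1) = 1/9
Total weight = 2/27 + 1/9 = 5/27
P(X=0 | obs) = 2/27 / 5/27 = 2/5
P(X=1 | obs) = 1/9 / 5/27 = 3/5

P(X = 0 | obs) = 2/5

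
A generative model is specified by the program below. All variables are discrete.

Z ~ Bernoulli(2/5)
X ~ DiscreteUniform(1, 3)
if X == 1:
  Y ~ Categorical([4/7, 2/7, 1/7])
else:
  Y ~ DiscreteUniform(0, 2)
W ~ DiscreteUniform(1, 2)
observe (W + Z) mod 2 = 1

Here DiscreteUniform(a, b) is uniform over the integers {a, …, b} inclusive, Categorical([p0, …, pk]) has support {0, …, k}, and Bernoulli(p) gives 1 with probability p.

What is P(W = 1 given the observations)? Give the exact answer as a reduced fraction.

Enumerate traces; 18 have nonzero weight after conditioning:
  (Z=0, X=1, Y=0, W=1) weight 2/35
  (Z=0, X=1, Y=1, W=1) weight 1/35
  (Z=0, X=1, Y=2, W=1) weight 1/70
  (Z=0, X=2, Y=0, W=1) weight 1/30
  (Z=0, X=2, Y=1, W=1) weight 1/30
  (Z=0, X=2, Y=2, W=1) weight 1/30
  (Z=0, X=3, Y=0, W=1) weight 1/30
  (Z=0, X=3, Y=1, W=1) weight 1/30
  (Z=1, X=1, Y=0, W=2) weight 4/105
  … 9 more
Group by W:
  weight(W=1) = 3/10
  weight(W=2) = 1/5
Total weight = 3/10 + 1/5 = 1/2
P(W=1 | obs) = 3/10 / 1/2 = 3/5
P(W=2 | obs) = 1/5 / 1/2 = 2/5

P(W = 1 | obs) = 3/5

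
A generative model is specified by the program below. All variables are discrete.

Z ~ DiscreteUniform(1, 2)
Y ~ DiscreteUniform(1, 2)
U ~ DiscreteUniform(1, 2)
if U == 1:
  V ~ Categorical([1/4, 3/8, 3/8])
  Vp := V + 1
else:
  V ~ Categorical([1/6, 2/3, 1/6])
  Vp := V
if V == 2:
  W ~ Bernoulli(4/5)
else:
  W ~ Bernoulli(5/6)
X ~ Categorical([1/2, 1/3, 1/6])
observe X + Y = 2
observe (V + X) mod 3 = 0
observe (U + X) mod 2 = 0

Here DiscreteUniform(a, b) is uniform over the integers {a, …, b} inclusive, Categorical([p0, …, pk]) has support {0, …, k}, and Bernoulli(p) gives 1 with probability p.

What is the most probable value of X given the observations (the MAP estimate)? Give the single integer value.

argmax_v P(X = v | obs) = 1

Enumerate traces; 8 have nonzero weight after conditioning:
  (Z=1, Y=1, U=1, V=2, W=0, X=1) weight 1/320
  (Z=1, Y=1, U=1, V=2, W=1, X=1) weight 1/80
  (Z=1, Y=2, U=2, V=0, W=0, X=0) weight 1/576
  (Z=1, Y=2, U=2, V=0, W=1, X=0) weight 5/576
  (Z=2, Y=1, U=1, V=2, W=0, X=1) weight 1/320
  (Z=2, Y=1, U=1, V=2, W=1, X=1) weight 1/80
  (Z=2, Y=2, U=2, V=0, W=0, X=0) weight 1/576
  (Z=2, Y=2, U=2, V=0, W=1, X=0) weight 5/576
Group by X:
  weight(X=0) = 1/48
  weight(X=1) = 1/32
Total weight = 1/48 + 1/32 = 5/96
P(X=0 | obs) = 1/48 / 5/96 = 2/5
P(X=1 | obs) = 1/32 / 5/96 = 3/5
argmax = 1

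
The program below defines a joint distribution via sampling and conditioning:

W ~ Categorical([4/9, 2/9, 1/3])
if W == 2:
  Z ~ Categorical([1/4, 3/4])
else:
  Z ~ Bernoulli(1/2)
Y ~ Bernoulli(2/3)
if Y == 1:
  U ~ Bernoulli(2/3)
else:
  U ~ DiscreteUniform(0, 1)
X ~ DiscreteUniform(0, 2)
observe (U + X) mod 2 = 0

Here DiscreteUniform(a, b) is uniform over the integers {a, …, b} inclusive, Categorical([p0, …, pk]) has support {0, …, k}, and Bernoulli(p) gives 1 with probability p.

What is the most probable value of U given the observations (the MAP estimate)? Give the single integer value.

Enumerate traces; 36 have nonzero weight after conditioning:
  (W=0, Z=0, Y=0, U=0, X=0) weight 1/81
  (W=0, Z=0, Y=0, U=0, X=2) weight 1/81
  (W=0, Z=0, Y=0, U=1, X=1) weight 1/81
  (W=0, Z=0, Y=1, U=0, X=0) weight 4/243
  (W=0, Z=0, Y=1, U=0, X=2) weight 4/243
  (W=0, Z=0, Y=1, U=1, X=1) weight 8/243
  (W=0, Z=1, Y=0, U=0, X=0) weight 1/81
  (W=0, Z=1, Y=0, U=0, X=2) weight 1/81
  … 28 more
Group by U:
  weight(U=0) = 7/27
  weight(U=1) = 11/54
Total weight = 7/27 + 11/54 = 25/54
P(U=0 | obs) = 7/27 / 25/54 = 14/25
P(U=1 | obs) = 11/54 / 25/54 = 11/25
argmax = 0

argmax_v P(U = v | obs) = 0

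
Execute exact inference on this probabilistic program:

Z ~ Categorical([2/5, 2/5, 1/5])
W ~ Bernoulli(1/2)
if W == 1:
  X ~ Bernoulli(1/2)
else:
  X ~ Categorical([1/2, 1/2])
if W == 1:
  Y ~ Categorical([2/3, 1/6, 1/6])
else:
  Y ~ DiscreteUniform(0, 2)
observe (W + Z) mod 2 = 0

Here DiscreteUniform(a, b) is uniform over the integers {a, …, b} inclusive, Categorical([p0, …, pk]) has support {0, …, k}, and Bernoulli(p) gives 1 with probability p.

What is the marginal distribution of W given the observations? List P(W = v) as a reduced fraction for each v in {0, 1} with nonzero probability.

P(W=0) = 3/5, P(W=1) = 2/5

Enumerate traces; 18 have nonzero weight after conditioning:
  (Z=0, W=0, X=0, Y=0) weight 1/30
  (Z=0, W=0, X=0, Y=1) weight 1/30
  (Z=0, W=0, X=0, Y=2) weight 1/30
  (Z=0, W=0, X=1, Y=0) weight 1/30
  (Z=0, W=0, X=1, Y=1) weight 1/30
  (Z=0, W=0, X=1, Y=2) weight 1/30
  (Z=1, W=1, X=0, Y=0) weight 1/15
  (Z=1, W=1, X=0, Y=1) weight 1/60
  … 10 more
Group by W:
  weight(W=0) = 3/10
  weight(W=1) = 1/5
Total weight = 3/10 + 1/5 = 1/2
P(W=0 | obs) = 3/10 / 1/2 = 3/5
P(W=1 | obs) = 1/5 / 1/2 = 2/5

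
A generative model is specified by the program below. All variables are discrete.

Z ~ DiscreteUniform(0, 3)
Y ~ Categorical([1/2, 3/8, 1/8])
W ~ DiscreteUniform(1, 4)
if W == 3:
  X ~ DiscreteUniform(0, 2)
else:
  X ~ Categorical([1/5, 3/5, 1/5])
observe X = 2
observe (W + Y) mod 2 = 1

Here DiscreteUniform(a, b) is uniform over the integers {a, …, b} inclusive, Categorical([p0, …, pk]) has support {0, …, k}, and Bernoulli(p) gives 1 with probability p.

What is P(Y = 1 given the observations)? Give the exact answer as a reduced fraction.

Enumerate traces; 24 have nonzero weight after conditioning:
  (Z=0, Y=0, W=1, X=2) weight 1/160
  (Z=0, Y=0, W=3, X=2) weight 1/96
  (Z=0, Y=1, W=2, X=2) weight 3/640
  (Z=0, Y=1, W=4, X=2) weight 3/640
  (Z=0, Y=2, W=1, X=2) weight 1/640
  (Z=0, Y=2, W=3, X=2) weight 1/384
  (Z=1, Y=0, W=1, X=2) weight 1/160
  (Z=1, Y=0, W=3, X=2) weight 1/96
  … 16 more
Group by Y:
  weight(Y=0) = 1/15
  weight(Y=1) = 3/80
  weight(Y=2) = 1/60
Total weight = 1/15 + 3/80 + 1/60 = 29/240
P(Y=0 | obs) = 1/15 / 29/240 = 16/29
P(Y=1 | obs) = 3/80 / 29/240 = 9/29
P(Y=2 | obs) = 1/60 / 29/240 = 4/29

P(Y = 1 | obs) = 9/29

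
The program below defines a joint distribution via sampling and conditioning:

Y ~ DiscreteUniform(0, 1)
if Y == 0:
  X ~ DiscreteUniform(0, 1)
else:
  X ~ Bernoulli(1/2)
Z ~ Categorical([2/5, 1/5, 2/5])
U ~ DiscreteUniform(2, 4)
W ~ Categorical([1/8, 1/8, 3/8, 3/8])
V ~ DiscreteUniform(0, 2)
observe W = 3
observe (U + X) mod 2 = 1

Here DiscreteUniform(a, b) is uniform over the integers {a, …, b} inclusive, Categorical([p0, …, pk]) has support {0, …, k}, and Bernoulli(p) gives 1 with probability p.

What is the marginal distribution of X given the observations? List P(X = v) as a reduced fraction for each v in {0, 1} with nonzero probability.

Enumerate traces; 54 have nonzero weight after conditioning:
  (Y=0, X=0, Z=0, U=3, W=3, V=0) weight 1/240
  (Y=0, X=0, Z=0, U=3, W=3, V=1) weight 1/240
  (Y=0, X=0, Z=0, U=3, W=3, V=2) weight 1/240
  (Y=0, X=0, Z=1, U=3, W=3, V=0) weight 1/480
  (Y=0, X=0, Z=1, U=3, W=3, V=1) weight 1/480
  (Y=0, X=0, Z=1, U=3, W=3, V=2) weight 1/480
  (Y=0, X=0, Z=2, U=3, W=3, V=0) weight 1/240
  (Y=0, X=0, Z=2, U=3, W=3, V=1) weight 1/240
  (Y=0, X=1, Z=0, U=2, W=3, V=0) weight 1/240
  … 45 more
Group by X:
  weight(X=0) = 1/16
  weight(X=1) = 1/8
Total weight = 1/16 + 1/8 = 3/16
P(X=0 | obs) = 1/16 / 3/16 = 1/3
P(X=1 | obs) = 1/8 / 3/16 = 2/3

P(X=0) = 1/3, P(X=1) = 2/3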